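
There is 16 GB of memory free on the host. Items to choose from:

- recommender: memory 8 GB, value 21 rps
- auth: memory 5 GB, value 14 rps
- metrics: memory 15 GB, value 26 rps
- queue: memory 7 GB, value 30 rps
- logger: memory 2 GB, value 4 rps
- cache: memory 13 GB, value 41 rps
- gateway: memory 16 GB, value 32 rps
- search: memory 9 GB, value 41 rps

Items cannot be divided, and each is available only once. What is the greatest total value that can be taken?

71 rps

Check high-value combinations within 16 GB:
- queue+search: memory 7+9=16, value 30+41=71
- auth+logger+search: memory 5+2+9=16, value 14+4+41=59
- auth+search: memory 5+9=14, value 14+41=55
- recommender+queue: memory 8+7=15, value 21+30=51
- auth+queue+logger: memory 5+7+2=14, value 14+30+4=48
Best: 71 rps.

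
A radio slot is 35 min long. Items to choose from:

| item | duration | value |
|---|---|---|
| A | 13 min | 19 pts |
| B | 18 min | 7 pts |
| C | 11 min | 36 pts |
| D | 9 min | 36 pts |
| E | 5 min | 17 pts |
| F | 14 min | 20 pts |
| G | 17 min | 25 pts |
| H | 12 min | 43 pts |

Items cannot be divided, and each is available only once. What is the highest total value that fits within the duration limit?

115 pts

Check high-value combinations within 35 min:
- C+D+H: duration 11+9+12=32, value 36+36+43=115
- D+F+H: duration 9+14+12=35, value 36+20+43=99
- A+D+H: duration 13+9+12=34, value 19+36+43=98
- D+E+H: duration 9+5+12=26, value 36+17+43=96
Best: 115 pts.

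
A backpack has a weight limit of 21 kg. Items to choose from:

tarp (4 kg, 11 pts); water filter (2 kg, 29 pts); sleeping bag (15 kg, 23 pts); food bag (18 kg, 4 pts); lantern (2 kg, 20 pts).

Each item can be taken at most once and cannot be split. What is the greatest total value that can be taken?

Check high-value combinations within 21 kg:
- water filter+sleeping bag+lantern: weight 2+15+2=19, value 29+23+20=72
- tarp+water filter+sleeping bag: weight 4+2+15=21, value 11+29+23=63
- tarp+water filter+lantern: weight 4+2+2=8, value 11+29+20=60
- tarp+sleeping bag+lantern: weight 4+15+2=21, value 11+23+20=54
- water filter+sleeping bag: weight 2+15=17, value 29+23=52
Best: 72 pts.

72 pts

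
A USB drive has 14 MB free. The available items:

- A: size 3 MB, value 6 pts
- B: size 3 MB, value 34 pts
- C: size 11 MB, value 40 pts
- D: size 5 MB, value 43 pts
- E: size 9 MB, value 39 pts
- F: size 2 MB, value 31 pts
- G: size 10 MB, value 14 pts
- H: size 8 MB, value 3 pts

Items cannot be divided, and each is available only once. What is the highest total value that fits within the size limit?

This is a 0/1 knapsack; check combinations near the capacity.
- A+B+D+F: size 3+3+5+2=13, value 6+34+43+31=114
- B+D+F: size 3+5+2=10, value 34+43+31=108
- B+E+F: size 3+9+2=14, value 34+39+31=104
Best: 114 pts.

114 pts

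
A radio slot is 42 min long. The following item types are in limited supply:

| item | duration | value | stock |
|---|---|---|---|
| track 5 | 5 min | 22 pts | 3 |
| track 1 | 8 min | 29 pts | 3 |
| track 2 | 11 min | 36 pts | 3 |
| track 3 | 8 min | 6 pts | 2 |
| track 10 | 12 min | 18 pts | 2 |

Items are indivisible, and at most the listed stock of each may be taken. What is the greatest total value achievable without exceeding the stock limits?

Top feasible selections:
- 3×track 5 + 2×track 1 + 1×track 2: duration 42, value 160
- 3×track 5 + 3×track 1: duration 39, value 153
- 1×track 5 + 3×track 1 + 1×track 2: duration 40, value 145
- 2×track 5 + 1×track 1 + 2×track 2: duration 40, value 145
Best: 160 pts.

160 pts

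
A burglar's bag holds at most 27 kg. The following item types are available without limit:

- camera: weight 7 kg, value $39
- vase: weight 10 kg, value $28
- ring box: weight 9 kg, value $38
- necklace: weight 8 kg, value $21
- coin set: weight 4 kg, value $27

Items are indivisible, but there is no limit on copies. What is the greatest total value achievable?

$174

Best value-per-unit is coin set at 27/4; filling with it alone gives 6×27 = 162.
Optimal mix: 1×camera + 5×coin set → weight 27, value 174.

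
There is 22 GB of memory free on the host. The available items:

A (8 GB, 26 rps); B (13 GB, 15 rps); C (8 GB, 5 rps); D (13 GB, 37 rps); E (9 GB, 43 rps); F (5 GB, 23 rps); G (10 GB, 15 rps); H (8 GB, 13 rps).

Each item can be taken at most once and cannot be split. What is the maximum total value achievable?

This is a 0/1 knapsack; check combinations near the capacity.
- A+E+F: memory 8+9+5=22, value 26+43+23=92
- D+E: memory 13+9=22, value 37+43=80
- E+F+H: memory 9+5+8=22, value 43+23+13=79
- C+E+F: memory 8+9+5=22, value 5+43+23=71
Best: 92 rps.

92 rps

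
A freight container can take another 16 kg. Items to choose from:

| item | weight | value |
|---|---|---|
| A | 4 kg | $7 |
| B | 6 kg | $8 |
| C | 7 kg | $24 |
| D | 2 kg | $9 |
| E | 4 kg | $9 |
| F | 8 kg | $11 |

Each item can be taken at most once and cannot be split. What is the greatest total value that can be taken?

Check high-value combinations within 16 kg:
- C+D+E: weight 7+2+4=13, value 24+9+9=42
- B+C+D: weight 6+7+2=15, value 8+24+9=41
- A+C+D: weight 4+7+2=13, value 7+24+9=40
- A+C+E: weight 4+7+4=15, value 7+24+9=40
- C+F: weight 7+8=15, value 24+11=35
Best: $42.

$42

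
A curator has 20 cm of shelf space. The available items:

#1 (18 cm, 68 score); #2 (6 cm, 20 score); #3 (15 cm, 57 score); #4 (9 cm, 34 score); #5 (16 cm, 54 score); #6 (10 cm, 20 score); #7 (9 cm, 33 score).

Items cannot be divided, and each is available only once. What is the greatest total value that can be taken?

68 score

This is a 0/1 knapsack; check combinations near the capacity.
- #1: length 18, value 68
- #4+#7: length 9+9=18, value 34+33=67
- #3: length 15, value 57
- #2+#4: length 6+9=15, value 20+34=54
Best: 68 score.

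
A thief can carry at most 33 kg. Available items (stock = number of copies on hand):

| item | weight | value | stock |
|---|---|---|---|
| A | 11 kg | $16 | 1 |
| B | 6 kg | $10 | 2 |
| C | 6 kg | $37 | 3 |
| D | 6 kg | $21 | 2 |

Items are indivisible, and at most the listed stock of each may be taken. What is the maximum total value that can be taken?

Best selections within weight 33 and stock limits:
- 3×C + 2×D: weight 30, value 153
- 1×B + 3×C + 1×D: weight 30, value 142
Best: $153.

$153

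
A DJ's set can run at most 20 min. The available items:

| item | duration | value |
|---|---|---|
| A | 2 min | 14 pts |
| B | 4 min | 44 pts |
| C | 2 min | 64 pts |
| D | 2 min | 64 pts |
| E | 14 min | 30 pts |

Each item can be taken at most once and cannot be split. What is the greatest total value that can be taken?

186 pts

This is a 0/1 knapsack; check combinations near the capacity.
- A+B+C+D: duration 2+4+2+2=10, value 14+44+64+64=186
- B+C+D: duration 4+2+2=8, value 44+64+64=172
- A+C+D+E: duration 2+2+2+14=20, value 14+64+64+30=172
Best: 186 pts.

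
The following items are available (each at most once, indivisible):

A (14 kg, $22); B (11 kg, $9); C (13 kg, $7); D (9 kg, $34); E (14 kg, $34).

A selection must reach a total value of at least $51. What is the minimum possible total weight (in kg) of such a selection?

23

Subsets with value ≥ 51, sorted by total weight:
- D+E: weight 23, value 68
- A+D: weight 23, value 56
- A+E: weight 28, value 56
Minimum weight: 23 kg.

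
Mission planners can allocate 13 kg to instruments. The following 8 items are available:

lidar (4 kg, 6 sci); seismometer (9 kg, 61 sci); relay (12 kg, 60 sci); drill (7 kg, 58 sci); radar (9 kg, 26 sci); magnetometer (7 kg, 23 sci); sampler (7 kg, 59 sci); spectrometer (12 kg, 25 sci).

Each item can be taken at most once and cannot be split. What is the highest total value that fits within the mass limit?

67 sci

This is a 0/1 knapsack; check combinations near the capacity.
- lidar+seismometer: mass 4+9=13, value 6+61=67
- lidar+sampler: mass 4+7=11, value 6+59=65
- lidar+drill: mass 4+7=11, value 6+58=64
- seismometer: mass 9, value 61
- relay: mass 12, value 60
Best: 67 sci.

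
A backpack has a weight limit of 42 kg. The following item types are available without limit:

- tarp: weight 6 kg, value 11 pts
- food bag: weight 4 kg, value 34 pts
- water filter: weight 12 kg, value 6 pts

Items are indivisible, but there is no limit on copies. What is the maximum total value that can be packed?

Best value-per-unit is food bag at 34/4, and filling with it alone uses weight 10×4=40. No mix of the others beats 10×34 = 340.

340 pts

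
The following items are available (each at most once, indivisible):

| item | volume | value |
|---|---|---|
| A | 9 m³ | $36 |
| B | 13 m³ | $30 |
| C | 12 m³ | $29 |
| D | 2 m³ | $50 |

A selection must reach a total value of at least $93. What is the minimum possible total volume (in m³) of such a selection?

Subsets with value ≥ 93, sorted by total volume:
- A+C+D: volume 23, value 115
- A+B+D: volume 24, value 116
- B+C+D: volume 27, value 109
Minimum volume: 23 m³.

23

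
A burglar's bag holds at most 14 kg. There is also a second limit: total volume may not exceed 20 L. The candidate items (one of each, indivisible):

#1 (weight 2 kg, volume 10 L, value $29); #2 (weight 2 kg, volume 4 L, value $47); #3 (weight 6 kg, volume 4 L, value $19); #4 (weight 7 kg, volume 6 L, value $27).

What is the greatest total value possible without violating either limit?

$103

Feasible sets respecting both limits:
- #1+#2+#4: weight 11, volume 20, value 103
- #1+#2+#3: weight 10, volume 18, value 95
- #1+#2: weight 4, volume 14, value 76
- #2+#4: weight 9, volume 10, value 74
Best: $103.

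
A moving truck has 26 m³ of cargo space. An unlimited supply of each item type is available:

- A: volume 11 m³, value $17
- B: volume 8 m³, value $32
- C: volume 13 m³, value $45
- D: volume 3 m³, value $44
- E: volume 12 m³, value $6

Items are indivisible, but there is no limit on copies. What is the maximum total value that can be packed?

Best value-per-unit is D at 44/3, and filling with it alone uses volume 8×3=24. No mix of the others beats 8×44 = 352.

$352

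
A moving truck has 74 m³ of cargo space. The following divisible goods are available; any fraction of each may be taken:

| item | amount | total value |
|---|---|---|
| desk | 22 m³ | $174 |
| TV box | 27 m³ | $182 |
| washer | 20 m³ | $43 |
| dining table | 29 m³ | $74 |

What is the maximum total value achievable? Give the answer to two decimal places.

419.79

Take in order of value per unit:
- desk (174/22 per unit): all 22 → value 174, running total 174.00
- TV box (182/27 per unit): all 27 → value 182, running total 356.00
- dining table (74/29 per unit): 25 of 29 → value 25×74/29 = 63.7931, running total 419.79
Total 419.79.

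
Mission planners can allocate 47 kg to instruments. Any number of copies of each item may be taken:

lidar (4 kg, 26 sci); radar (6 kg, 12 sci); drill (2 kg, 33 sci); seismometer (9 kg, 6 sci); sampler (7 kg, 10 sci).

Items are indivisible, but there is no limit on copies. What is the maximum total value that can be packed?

Best value-per-unit is drill at 33/2, and filling with it alone uses mass 23×2=46. No mix of the others beats 23×33 = 759.

759 sci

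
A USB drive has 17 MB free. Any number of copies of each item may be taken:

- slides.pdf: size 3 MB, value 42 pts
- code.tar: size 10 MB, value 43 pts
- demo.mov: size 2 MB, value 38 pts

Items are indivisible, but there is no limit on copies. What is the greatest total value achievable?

Best value-per-unit is demo.mov at 38/2; filling with it alone gives 8×38 = 304.
Optimal mix: 1×slides.pdf + 7×demo.mov → size 17, value 308.

308 pts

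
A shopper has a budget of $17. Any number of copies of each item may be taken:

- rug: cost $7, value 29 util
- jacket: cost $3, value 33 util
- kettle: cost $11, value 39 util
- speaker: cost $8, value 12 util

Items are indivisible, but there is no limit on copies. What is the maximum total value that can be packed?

Best value-per-unit is jacket at 33/3, and filling with it alone uses cost 5×3=15. No mix of the others beats 5×33 = 165.

165 util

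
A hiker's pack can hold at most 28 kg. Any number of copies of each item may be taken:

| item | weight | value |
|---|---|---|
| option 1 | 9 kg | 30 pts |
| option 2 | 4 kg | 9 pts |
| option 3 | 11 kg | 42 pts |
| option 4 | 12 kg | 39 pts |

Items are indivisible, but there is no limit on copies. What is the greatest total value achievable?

Best value-per-unit is option 3 at 42/11; filling with it alone gives 2×42 = 84.
Optimal mix: 1×option 2 + 2×option 3 → weight 26, value 93.

93 pts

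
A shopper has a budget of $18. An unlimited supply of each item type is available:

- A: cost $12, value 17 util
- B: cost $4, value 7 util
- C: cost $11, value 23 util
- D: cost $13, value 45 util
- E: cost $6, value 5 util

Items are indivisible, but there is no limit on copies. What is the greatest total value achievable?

52 util

Best value-per-unit is D at 45/13; filling with it alone gives 1×45 = 45.
Optimal mix: 1×B + 1×D → cost 17, value 52.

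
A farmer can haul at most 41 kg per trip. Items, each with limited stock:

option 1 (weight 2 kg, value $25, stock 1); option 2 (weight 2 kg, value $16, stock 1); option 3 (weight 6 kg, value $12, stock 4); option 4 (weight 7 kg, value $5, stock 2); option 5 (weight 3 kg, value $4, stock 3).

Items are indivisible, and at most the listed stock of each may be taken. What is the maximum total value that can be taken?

Top feasible selections:
- 1×option 1 + 1×option 2 + 4×option 3 + 1×option 4 + 2×option 5: weight 41, value 102
- 1×option 1 + 1×option 2 + 4×option 3 + 3×option 5: weight 37, value 101
- 1×option 1 + 1×option 2 + 4×option 3 + 1×option 4 + 1×option 5: weight 38, value 98
- 1×option 1 + 1×option 2 + 4×option 3 + 2×option 5: weight 34, value 97
Best: $102.

$102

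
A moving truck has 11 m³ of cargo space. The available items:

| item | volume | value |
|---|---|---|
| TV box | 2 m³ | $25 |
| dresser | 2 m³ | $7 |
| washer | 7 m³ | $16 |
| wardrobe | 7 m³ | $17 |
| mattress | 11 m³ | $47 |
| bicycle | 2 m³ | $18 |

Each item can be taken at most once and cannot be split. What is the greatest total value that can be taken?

$60

This is a 0/1 knapsack; check combinations near the capacity.
- TV box+wardrobe+bicycle: volume 2+7+2=11, value 25+17+18=60
- TV box+washer+bicycle: volume 2+7+2=11, value 25+16+18=59
- TV box+dresser+bicycle: volume 2+2+2=6, value 25+7+18=50
- TV box+dresser+wardrobe: volume 2+2+7=11, value 25+7+17=49
Best: $60.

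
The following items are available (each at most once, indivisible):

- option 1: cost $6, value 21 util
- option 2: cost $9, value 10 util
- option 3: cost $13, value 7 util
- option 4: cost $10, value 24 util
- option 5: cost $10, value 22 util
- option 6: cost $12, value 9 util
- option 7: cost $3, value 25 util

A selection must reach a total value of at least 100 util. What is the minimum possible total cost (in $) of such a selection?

38

Subsets with value ≥ 100, sorted by total cost:
- option 1+option 2+option 4+option 5+option 7: cost 38, value 102
- option 1+option 4+option 5+option 6+option 7: cost 41, value 101
- option 1+option 2+option 4+option 5+option 6+option 7: cost 50, value 111
Minimum cost: 38 $.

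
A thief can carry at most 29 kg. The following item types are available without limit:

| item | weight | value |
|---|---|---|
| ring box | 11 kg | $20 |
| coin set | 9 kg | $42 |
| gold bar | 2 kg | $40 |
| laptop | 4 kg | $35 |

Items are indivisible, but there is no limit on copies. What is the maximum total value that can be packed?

Best value-per-unit is gold bar at 40/2, and filling with it alone uses weight 14×2=28. No mix of the others beats 14×40 = 560.

$560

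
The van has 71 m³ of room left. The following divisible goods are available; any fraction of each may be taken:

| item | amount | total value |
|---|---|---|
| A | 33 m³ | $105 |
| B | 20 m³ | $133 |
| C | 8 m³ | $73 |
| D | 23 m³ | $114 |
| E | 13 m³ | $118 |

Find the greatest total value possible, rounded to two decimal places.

Take in order of value per unit:
- C (73/8 per unit): all 8 → value 73, running total 73.00
- E (118/13 per unit): all 13 → value 118, running total 191.00
- B (133/20 per unit): all 20 → value 133, running total 324.00
- D (114/23 per unit): all 23 → value 114, running total 438.00
- A (105/33 per unit): 7 of 33 → value 7×105/33 = 22.2727, running total 460.27
Total 460.27.

460.27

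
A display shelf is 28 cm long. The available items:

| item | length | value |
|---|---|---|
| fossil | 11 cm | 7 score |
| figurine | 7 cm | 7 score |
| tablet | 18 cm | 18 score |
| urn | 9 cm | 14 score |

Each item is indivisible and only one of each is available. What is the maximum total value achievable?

Check high-value combinations within 28 cm:
- tablet+urn: length 18+9=27, value 18+14=32
- fossil+figurine+urn: length 11+7+9=27, value 7+7+14=28
- figurine+tablet: length 7+18=25, value 7+18=25
Best: 32 score.

32 score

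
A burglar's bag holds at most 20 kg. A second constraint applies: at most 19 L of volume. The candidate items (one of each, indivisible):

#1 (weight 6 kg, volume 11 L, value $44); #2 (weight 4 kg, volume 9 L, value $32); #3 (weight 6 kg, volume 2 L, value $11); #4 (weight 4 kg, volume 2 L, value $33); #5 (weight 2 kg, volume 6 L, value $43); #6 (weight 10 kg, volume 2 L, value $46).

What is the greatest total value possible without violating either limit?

$154

Feasible sets respecting both limits:
- #2+#4+#5+#6: weight 20, volume 19, value 154
- #1+#5+#6: weight 18, volume 19, value 133
- #1+#4+#6: weight 20, volume 15, value 123
- #4+#5+#6: weight 16, volume 10, value 122
Best: $154.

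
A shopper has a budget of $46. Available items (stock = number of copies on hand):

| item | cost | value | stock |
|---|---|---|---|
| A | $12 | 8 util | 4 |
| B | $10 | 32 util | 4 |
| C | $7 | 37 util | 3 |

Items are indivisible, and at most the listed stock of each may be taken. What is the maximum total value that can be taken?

175 util

Best selections within cost 46 and stock limits:
- 2×B + 3×C: cost 41, value 175
- 3×B + 2×C: cost 44, value 170
Best: 175 util.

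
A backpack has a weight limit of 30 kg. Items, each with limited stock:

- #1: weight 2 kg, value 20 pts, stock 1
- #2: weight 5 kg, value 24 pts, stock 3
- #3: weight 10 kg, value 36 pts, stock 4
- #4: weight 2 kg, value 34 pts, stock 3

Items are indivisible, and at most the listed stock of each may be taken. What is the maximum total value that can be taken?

206 pts

Top feasible selections:
- 1×#1 + 2×#2 + 1×#3 + 3×#4: weight 28, value 206
- 1×#1 + 3×#2 + 3×#4: weight 23, value 194
Best: 206 pts.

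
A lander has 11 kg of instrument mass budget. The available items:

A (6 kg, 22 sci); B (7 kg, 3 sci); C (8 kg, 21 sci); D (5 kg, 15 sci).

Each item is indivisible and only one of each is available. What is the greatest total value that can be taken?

37 sci

Check high-value combinations within 11 kg:
- A+D: mass 6+5=11, value 22+15=37
- A: mass 6, value 22
- C: mass 8, value 21
- D: mass 5, value 15
- B: mass 7, value 3
Best: 37 sci.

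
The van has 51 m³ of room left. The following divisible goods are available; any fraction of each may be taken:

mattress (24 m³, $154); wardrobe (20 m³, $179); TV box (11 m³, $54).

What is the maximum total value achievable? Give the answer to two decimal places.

Take in order of value per unit:
- wardrobe (179/20 per unit): all 20 → value 179, running total 179.00
- mattress (154/24 per unit): all 24 → value 154, running total 333.00
- TV box (54/11 per unit): 7 of 11 → value 7×54/11 = 34.3636, running total 367.36
Total 367.36.

367.36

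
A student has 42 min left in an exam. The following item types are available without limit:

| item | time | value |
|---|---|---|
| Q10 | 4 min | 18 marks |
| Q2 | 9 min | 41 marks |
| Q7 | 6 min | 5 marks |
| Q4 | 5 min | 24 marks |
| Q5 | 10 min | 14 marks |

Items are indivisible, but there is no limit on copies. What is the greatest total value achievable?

Best value-per-unit is Q4 at 24/5; filling with it alone gives 8×24 = 192.
Optimal mix: 3×Q10 + 6×Q4 → time 42, value 198.

198 marks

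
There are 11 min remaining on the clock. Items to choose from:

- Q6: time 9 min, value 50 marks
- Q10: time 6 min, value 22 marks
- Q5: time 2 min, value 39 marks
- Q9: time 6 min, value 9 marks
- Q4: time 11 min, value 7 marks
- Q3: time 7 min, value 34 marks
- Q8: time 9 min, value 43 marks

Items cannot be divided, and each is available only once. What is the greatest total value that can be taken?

This is a 0/1 knapsack; check combinations near the capacity.
- Q6+Q5: time 9+2=11, value 50+39=89
- Q5+Q8: time 2+9=11, value 39+43=82
- Q5+Q3: time 2+7=9, value 39+34=73
- Q10+Q5: time 6+2=8, value 22+39=61
Best: 89 marks.

89 marks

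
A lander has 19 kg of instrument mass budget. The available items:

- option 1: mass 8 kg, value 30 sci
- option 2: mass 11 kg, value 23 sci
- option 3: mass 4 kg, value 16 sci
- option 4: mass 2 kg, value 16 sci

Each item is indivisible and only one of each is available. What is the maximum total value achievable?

Check high-value combinations within 19 kg:
- option 1+option 3+option 4: mass 8+4+2=14, value 30+16+16=62
- option 2+option 3+option 4: mass 11+4+2=17, value 23+16+16=55
- option 1+option 2: mass 8+11=19, value 30+23=53
- option 1+option 4: mass 8+2=10, value 30+16=46
- option 1+option 3: mass 8+4=12, value 30+16=46
Best: 62 sci.

62 sci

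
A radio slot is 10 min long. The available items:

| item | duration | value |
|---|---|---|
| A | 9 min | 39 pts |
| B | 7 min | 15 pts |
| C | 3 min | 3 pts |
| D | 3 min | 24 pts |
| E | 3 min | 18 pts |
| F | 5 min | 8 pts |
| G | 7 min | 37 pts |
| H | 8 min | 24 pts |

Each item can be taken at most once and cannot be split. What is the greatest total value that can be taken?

61 pts

Check high-value combinations within 10 min:
- D+G: duration 3+7=10, value 24+37=61
- E+G: duration 3+7=10, value 18+37=55
- C+D+E: duration 3+3+3=9, value 3+24+18=45
- D+E: duration 3+3=6, value 24+18=42
- C+G: duration 3+7=10, value 3+37=40
Best: 61 pts.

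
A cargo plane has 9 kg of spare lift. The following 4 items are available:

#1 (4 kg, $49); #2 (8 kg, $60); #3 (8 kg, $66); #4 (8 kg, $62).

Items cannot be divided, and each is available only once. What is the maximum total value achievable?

$66

This is a 0/1 knapsack; check combinations near the capacity.
- #3: weight 8, value 66
- #4: weight 8, value 62
- #2: weight 8, value 60
- #1: weight 4, value 49
Best: $66.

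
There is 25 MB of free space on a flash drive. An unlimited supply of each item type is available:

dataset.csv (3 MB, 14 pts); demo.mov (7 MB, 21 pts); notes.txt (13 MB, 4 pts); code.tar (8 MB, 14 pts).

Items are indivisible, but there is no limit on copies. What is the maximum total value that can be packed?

Best value-per-unit is dataset.csv at 14/3, and filling with it alone uses size 8×3=24. No mix of the others beats 8×14 = 112.

112 pts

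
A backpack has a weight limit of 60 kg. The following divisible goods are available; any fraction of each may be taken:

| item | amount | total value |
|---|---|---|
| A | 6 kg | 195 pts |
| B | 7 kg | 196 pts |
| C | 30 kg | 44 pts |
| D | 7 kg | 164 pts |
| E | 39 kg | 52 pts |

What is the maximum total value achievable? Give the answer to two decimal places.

612.33

Take in order of value per unit:
- A (195/6 per unit): all 6 → value 195, running total 195.00
- B (196/7 per unit): all 7 → value 196, running total 391.00
- D (164/7 per unit): all 7 → value 164, running total 555.00
- C (44/30 per unit): all 30 → value 44, running total 599.00
- E (52/39 per unit): 10 of 39 → value 10×52/39 = 13.3333, running total 612.33
Total 612.33.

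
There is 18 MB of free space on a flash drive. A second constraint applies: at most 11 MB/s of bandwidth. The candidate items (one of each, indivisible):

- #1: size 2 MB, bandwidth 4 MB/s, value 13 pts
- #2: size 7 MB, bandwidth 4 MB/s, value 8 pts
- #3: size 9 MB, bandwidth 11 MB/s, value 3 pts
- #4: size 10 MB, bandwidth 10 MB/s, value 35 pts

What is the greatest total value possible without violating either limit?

Feasible sets respecting both limits:
- #4: size 10, bandwidth 10, value 35
- #1+#2: size 9, bandwidth 8, value 21
- #1: size 2, bandwidth 4, value 13
- #2: size 7, bandwidth 4, value 8
Best: 35 pts.

35 pts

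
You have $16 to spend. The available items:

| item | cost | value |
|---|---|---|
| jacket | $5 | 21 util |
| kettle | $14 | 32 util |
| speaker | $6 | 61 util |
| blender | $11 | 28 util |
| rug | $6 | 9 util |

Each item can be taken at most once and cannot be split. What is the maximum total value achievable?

Check high-value combinations within $16:
- jacket+speaker: cost 5+6=11, value 21+61=82
- speaker+rug: cost 6+6=12, value 61+9=70
- speaker: cost 6, value 61
- jacket+blender: cost 5+11=16, value 21+28=49
- kettle: cost 14, value 32
Best: 82 util.

82 util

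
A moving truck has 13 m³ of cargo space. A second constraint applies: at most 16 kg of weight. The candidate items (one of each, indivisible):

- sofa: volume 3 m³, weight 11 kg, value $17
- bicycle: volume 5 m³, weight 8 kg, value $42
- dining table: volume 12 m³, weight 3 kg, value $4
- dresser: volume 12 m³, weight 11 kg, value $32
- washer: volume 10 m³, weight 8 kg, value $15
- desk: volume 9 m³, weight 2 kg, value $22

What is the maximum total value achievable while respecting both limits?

Feasible sets respecting both limits:
- bicycle: volume 5, weight 8, value 42
- sofa+desk: volume 12, weight 13, value 39
- dresser: volume 12, weight 11, value 32
- desk: volume 9, weight 2, value 22
Best: $42.

$42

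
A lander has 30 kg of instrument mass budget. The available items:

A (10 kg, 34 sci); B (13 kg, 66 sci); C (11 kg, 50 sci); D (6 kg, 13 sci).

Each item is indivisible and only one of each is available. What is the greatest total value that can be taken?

Check high-value combinations within 30 kg:
- B+C+D: mass 13+11+6=30, value 66+50+13=129
- B+C: mass 13+11=24, value 66+50=116
- A+B+D: mass 10+13+6=29, value 34+66+13=113
Best: 129 sci.

129 sci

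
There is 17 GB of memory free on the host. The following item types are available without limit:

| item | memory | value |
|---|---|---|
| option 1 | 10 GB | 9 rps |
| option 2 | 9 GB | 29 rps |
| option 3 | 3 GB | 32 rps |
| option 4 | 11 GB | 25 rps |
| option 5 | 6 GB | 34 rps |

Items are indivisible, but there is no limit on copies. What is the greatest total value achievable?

160 rps

Best value-per-unit is option 3 at 32/3, and filling with it alone uses memory 5×3=15. No mix of the others beats 5×32 = 160.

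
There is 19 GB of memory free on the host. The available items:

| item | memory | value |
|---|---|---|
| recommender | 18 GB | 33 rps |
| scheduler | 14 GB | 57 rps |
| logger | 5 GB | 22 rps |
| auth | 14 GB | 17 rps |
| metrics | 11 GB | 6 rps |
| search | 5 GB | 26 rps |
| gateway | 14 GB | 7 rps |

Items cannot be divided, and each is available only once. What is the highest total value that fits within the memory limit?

83 rps

Check high-value combinations within 19 GB:
- scheduler+search: memory 14+5=19, value 57+26=83
- scheduler+logger: memory 14+5=19, value 57+22=79
- scheduler: memory 14, value 57
- logger+search: memory 5+5=10, value 22+26=48
- auth+search: memory 14+5=19, value 17+26=43
Best: 83 rps.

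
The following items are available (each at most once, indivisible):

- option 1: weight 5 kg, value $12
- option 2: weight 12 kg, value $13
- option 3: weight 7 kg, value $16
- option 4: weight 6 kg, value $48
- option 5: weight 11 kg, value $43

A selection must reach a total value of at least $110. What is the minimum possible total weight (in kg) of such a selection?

Subsets with value ≥ 110, sorted by total weight:
- option 1+option 3+option 4+option 5: weight 29, value 119
- option 1+option 2+option 4+option 5: weight 34, value 116
Minimum weight: 29 kg.

29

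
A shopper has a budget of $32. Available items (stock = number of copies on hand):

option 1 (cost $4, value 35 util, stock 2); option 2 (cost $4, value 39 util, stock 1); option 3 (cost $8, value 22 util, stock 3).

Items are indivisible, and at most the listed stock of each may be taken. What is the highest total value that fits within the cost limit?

Best selections within cost 32 and stock limits:
- 2×option 1 + 1×option 2 + 2×option 3: cost 28, value 153
- 1×option 1 + 1×option 2 + 3×option 3: cost 32, value 140
Best: 153 util.

153 util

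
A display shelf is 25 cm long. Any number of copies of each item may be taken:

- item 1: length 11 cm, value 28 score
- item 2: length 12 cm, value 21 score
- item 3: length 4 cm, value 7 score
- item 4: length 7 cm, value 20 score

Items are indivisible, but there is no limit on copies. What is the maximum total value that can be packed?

68 score

Best value-per-unit is item 4 at 20/7; filling with it alone gives 3×20 = 60.
Optimal mix: 1×item 1 + 2×item 4 → length 25, value 68.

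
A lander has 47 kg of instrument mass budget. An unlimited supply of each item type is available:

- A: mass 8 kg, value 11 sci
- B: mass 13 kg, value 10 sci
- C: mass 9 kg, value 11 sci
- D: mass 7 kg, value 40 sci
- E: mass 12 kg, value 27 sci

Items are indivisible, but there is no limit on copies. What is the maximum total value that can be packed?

240 sci

Best value-per-unit is D at 40/7, and filling with it alone uses mass 6×7=42. No mix of the others beats 6×40 = 240.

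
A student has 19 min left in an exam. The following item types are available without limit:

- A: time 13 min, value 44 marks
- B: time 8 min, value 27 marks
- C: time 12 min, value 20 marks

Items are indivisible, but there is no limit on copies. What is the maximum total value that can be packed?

Best value-per-unit is A at 44/13; filling with it alone gives 1×44 = 44.
Optimal mix: 2×B → time 16, value 54.

54 marks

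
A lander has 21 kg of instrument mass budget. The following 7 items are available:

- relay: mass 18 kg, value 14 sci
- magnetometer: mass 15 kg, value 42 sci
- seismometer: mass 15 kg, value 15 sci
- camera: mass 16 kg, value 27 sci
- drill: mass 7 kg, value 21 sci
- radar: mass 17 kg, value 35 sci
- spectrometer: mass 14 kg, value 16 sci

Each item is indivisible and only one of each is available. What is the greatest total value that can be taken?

This is a 0/1 knapsack; check combinations near the capacity.
- magnetometer: mass 15, value 42
- drill+spectrometer: mass 7+14=21, value 21+16=37
- radar: mass 17, value 35
Best: 42 sci.

42 sci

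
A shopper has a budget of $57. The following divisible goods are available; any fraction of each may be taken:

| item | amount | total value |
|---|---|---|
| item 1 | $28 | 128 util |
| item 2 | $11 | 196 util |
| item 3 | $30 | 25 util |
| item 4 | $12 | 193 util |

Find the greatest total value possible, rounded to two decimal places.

Take in order of value per unit:
- item 2 (196/11 per unit): all 11 → value 196, running total 196.00
- item 4 (193/12 per unit): all 12 → value 193, running total 389.00
- item 1 (128/28 per unit): all 28 → value 128, running total 517.00
- item 3 (25/30 per unit): 6 of 30 → value 6×25/30 = 5.0000, running total 522.00
Total 522.00.

522.00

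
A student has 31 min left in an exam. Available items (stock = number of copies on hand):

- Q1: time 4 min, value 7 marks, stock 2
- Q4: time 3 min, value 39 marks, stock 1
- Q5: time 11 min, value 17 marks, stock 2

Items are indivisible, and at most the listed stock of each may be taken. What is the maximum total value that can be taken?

80 marks

Top feasible selections:
- 1×Q1 + 1×Q4 + 2×Q5: time 29, value 80
- 1×Q4 + 2×Q5: time 25, value 73
Best: 80 marks.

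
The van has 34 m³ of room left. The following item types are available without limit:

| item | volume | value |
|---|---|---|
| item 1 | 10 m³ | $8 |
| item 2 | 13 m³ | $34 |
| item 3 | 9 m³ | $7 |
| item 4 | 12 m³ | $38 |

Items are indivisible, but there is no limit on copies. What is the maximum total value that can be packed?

$84

Best value-per-unit is item 4 at 38/12; filling with it alone gives 2×38 = 76.
Optimal mix: 1×item 1 + 2×item 4 → volume 34, value 84.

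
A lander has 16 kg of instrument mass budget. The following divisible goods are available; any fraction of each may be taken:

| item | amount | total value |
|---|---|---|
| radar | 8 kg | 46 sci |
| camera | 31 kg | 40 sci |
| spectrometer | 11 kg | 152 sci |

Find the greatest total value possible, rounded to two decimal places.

Take in order of value per unit:
- spectrometer (152/11 per unit): all 11 → value 152, running total 152.00
- radar (46/8 per unit): 5 of 8 → value 5×46/8 = 28.7500, running total 180.75
Total 180.75.

180.75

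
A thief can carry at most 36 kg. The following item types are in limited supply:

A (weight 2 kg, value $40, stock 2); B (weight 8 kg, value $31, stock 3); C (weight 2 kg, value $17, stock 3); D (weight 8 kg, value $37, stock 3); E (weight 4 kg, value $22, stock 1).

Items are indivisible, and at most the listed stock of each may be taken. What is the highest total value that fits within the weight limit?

$247

Top feasible selections:
- 2×A + 2×C + 3×D + 1×E: weight 36, value 247
- 2×A + 3×C + 3×D: weight 34, value 242
- 2×A + 1×B + 2×C + 2×D + 1×E: weight 36, value 241
Best: $247.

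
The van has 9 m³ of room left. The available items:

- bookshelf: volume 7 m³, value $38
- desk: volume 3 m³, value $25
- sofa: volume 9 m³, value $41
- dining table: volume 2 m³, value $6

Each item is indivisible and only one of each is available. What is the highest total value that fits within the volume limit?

$44

Check high-value combinations within 9 m³:
- bookshelf+dining table: volume 7+2=9, value 38+6=44
- sofa: volume 9, value 41
- bookshelf: volume 7, value 38
Best: $44.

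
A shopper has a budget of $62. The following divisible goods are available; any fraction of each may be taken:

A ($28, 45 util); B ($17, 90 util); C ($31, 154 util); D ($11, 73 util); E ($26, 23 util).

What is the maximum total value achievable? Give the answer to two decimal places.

321.82

Take in order of value per unit:
- D (73/11 per unit): all 11 → value 73, running total 73.00
- B (90/17 per unit): all 17 → value 90, running total 163.00
- C (154/31 per unit): all 31 → value 154, running total 317.00
- A (45/28 per unit): 3 of 28 → value 3×45/28 = 4.8214, running total 321.82
Total 321.82.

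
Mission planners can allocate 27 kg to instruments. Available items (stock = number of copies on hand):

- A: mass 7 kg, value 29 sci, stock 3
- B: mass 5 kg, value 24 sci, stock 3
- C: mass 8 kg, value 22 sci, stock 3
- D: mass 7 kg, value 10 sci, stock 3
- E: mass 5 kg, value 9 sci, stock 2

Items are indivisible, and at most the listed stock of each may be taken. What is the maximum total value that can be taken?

Best selections within mass 27 and stock limits:
- 3×A + 1×B: mass 26, value 111
- 1×A + 3×B + 1×E: mass 27, value 110
- 2×A + 2×B: mass 24, value 106
- 2×A + 1×B + 1×C: mass 27, value 104
Best: 111 sci.

111 sci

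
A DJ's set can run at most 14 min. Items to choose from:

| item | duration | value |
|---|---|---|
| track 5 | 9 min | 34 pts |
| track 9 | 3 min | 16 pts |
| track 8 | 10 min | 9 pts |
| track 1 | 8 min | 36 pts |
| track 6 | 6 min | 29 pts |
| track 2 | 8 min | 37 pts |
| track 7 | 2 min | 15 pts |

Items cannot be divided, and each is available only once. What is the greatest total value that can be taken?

Check high-value combinations within 14 min:
- track 9+track 2+track 7: duration 3+8+2=13, value 16+37+15=68
- track 9+track 1+track 7: duration 3+8+2=13, value 16+36+15=67
- track 6+track 2: duration 6+8=14, value 29+37=66
Best: 68 pts.

68 pts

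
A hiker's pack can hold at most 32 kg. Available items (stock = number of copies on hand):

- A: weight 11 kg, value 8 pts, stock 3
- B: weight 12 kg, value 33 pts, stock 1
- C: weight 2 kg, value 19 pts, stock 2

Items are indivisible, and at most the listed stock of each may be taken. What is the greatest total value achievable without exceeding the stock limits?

Top feasible selections:
- 1×A + 1×B + 2×C: weight 27, value 79
- 1×B + 2×C: weight 16, value 71
- 1×A + 1×B + 1×C: weight 25, value 60
Best: 79 pts.

79 pts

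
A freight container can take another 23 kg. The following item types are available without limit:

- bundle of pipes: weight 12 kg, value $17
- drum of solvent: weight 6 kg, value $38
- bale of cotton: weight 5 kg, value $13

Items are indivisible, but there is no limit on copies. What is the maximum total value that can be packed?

Best value-per-unit is drum of solvent at 38/6; filling with it alone gives 3×38 = 114.
Optimal mix: 3×drum of solvent + 1×bale of cotton → weight 23, value 127.

$127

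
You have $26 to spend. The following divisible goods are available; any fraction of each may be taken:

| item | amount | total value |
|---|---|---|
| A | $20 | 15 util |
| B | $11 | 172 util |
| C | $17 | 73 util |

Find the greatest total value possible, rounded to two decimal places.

236.41

Take in order of value per unit:
- B (172/11 per unit): all 11 → value 172, running total 172.00
- C (73/17 per unit): 15 of 17 → value 15×73/17 = 64.4118, running total 236.41
Total 236.41.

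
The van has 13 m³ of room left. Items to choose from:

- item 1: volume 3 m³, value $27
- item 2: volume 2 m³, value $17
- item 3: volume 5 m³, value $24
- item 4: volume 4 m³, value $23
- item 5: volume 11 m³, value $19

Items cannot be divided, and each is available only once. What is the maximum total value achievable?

$74

This is a 0/1 knapsack; check combinations near the capacity.
- item 1+item 3+item 4: volume 3+5+4=12, value 27+24+23=74
- item 1+item 2+item 3: volume 3+2+5=10, value 27+17+24=68
- item 1+item 2+item 4: volume 3+2+4=9, value 27+17+23=67
Best: $74.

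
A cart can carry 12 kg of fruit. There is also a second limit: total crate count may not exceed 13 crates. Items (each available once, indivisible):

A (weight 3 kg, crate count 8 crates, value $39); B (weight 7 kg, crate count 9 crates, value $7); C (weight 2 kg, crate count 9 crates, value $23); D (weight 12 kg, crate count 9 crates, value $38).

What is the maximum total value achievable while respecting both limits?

$39

Feasible sets respecting both limits:
- A: weight 3, crate count 8, value 39
- D: weight 12, crate count 9, value 38
- C: weight 2, crate count 9, value 23
- B: weight 7, crate count 9, value 7
Best: $39.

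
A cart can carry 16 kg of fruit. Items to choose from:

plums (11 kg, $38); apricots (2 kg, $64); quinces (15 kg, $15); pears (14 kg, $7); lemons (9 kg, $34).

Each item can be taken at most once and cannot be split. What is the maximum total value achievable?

This is a 0/1 knapsack; check combinations near the capacity.
- plums+apricots: weight 11+2=13, value 38+64=102
- apricots+lemons: weight 2+9=11, value 64+34=98
- apricots+pears: weight 2+14=16, value 64+7=71
- apricots: weight 2, value 64
Best: $102.

$102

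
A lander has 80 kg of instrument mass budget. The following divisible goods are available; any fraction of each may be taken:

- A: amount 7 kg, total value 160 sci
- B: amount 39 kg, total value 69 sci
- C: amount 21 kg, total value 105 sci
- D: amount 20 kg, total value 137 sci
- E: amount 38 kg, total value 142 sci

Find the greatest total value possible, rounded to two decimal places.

Take in order of value per unit:
- A (160/7 per unit): all 7 → value 160, running total 160.00
- D (137/20 per unit): all 20 → value 137, running total 297.00
- C (105/21 per unit): all 21 → value 105, running total 402.00
- E (142/38 per unit): 32 of 38 → value 32×142/38 = 119.5789, running total 521.58
Total 521.58.

521.58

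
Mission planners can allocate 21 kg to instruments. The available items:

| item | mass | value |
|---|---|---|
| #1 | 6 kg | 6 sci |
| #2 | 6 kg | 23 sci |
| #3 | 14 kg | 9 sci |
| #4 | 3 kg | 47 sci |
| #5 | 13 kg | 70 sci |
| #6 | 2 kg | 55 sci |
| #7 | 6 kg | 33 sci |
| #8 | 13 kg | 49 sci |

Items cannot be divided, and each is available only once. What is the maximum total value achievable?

Check high-value combinations within 21 kg:
- #4+#5+#6: mass 3+13+2=18, value 47+70+55=172
- #2+#4+#6+#7: mass 6+3+2+6=17, value 23+47+55+33=158
- #5+#6+#7: mass 13+2+6=21, value 70+55+33=158
- #4+#6+#8: mass 3+2+13=18, value 47+55+49=151
- #2+#5+#6: mass 6+13+2=21, value 23+70+55=148
Best: 172 sci.

172 sci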